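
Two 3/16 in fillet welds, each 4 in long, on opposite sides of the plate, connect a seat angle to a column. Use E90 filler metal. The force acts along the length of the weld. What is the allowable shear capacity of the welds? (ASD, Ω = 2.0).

R_n/Ω ≈ 28.6 kips

E90XX → F_EXX = 90 ksi.
Effective throat t_e = 0.707 × 0.1875 = 0.1326 in.
Total length L = 8 in; A_we = 0.1326 × 8 = 1.06 in².
F_nw = 0.6 F_EXX = 0.6 × 90 = 54 ksi.
R_n = 54 × 1.06 = 57.27 kips; R_n/Ω = 57.27/2.0 = 28.63 kips.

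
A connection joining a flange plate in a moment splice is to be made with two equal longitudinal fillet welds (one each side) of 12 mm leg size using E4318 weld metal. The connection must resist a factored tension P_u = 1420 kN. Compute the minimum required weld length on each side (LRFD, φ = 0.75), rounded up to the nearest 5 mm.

E43XX → F_EXX = 430 MPa.
Throat t_e = 0.707 × 12 = 8.484 mm.
φr_n = 0.75 × 0.6 × 430 × 8.484 × 10⁻³ = 1.642 kN/mm.
L_req = P_u / φr_n = 1420 / 1.642 = 865 mm total.
Per side: 865 / 2 = 432.5 mm.
Round up → use L = 435 mm on each side.

L = 435 mm on each side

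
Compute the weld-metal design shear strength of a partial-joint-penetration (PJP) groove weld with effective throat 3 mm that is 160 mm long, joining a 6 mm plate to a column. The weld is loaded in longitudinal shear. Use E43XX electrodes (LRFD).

φR_n ≈ 92.9 kN

E43XX → F_EXX = 430 MPa.
Effective throat (given) t_e = 3 mm.
A_we = 3 × 160 = 480 mm².
F_nw = 0.6 F_EXX = 258 MPa.
φR_n = 0.75 × 258 × 480 × 10⁻³ = 92.88 kN.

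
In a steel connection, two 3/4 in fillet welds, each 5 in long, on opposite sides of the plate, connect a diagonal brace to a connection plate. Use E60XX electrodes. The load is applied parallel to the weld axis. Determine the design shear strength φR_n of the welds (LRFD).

φR_n ≈ 143 kips

E60XX → F_EXX = 60 ksi.
Effective throat t_e = 0.707 × 0.75 = 0.5302 in.
Total length L = 10 in; A_we = 0.5302 × 10 = 5.303 in².
F_nw = 0.6 F_EXX = 0.6 × 60 = 36 ksi.
φR_n = 0.75 × 36 × 5.303 = 143.2 kips.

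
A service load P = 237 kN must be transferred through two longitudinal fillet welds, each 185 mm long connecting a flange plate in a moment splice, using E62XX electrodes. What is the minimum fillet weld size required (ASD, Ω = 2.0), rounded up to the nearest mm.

E62XX → F_EXX = 620 MPa.
Total weld length L = 370 mm.
Required throat t_e = P × Ω / (0.6 F_EXX × L) = 237 × 2.0 / (0.6 × 620 × 370 × 10⁻³) = 3.444 mm.
Required leg w = t_e / 0.707 = 4.871 mm → use 5 mm.

w = 5 mm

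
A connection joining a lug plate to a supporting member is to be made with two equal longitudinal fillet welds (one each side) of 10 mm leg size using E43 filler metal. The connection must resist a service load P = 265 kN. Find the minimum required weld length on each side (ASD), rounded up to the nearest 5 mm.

E43XX → F_EXX = 430 MPa.
Throat t_e = 0.707 × 10 = 7.07 mm.
r_n/Ω = (0.6 × 430 × 7.07) / 2.0 = 912 N/mm = 0.912 kN/mm.
L_req = P / (r_n/Ω) = 265 / 0.912 = 290.6 mm total.
Per side: 290.6 / 2 = 145.3 mm.
Round up → use L = 150 mm on each side.

L = 150 mm on each side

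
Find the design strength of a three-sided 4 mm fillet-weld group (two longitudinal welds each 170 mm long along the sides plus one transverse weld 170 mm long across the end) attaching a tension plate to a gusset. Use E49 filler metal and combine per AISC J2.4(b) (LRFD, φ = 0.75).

E49XX → F_EXX = 490 MPa.
t_e = 0.707 × 4 = 2.828 mm.
R_nwl = 0.6 × 490 × 2.828 × 340 × 10⁻³ = 282.7 kN (longitudinal, 2 welds).
R_nwt = 0.6 × 490 × 2.828 × 170 × 10⁻³ = 141.3 kN (transverse, base value).
(i) R_nwl + R_nwt = 424 kN; (ii) 0.85 R_nwl + 1.5 R_nwt = 452.3 kN.
R_n = max = 452.3 kN [governs: (ii)]; φR_n = 339.2 kN.

φR_n ≈ 339 kN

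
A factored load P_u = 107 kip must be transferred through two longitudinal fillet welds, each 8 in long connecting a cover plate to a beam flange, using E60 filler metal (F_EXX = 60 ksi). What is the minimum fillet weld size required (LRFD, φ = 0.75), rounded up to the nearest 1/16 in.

w = 3/8 in

Total weld length L = 16 in.
Required throat t_e = P_u / (φ × 0.6 F_EXX × L) = 107 / (0.75 × 0.6 × 60 × 16) = 0.2477 in.
Required leg w = t_e / 0.707 = 0.3503 in → use 3/8 in.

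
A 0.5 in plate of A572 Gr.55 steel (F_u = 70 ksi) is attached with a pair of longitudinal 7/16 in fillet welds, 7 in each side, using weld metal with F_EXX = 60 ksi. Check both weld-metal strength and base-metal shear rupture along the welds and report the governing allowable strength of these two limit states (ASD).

R_n/Ω ≈ 77.9 kips (weld metal governs)

t_e = 0.707 × 0.4375 = 0.3093 in; L = 14 in.
Weld metal: R_n/Ω = (1/2.0) × 0.6 × 60 × 0.3093 × 14 = 77.95 kips.
Base metal (shear rupture): R_n/Ω = (1/2.0) × 0.6 × 70 × 0.5 × 14 = 147 kips.
Governing: weld metal.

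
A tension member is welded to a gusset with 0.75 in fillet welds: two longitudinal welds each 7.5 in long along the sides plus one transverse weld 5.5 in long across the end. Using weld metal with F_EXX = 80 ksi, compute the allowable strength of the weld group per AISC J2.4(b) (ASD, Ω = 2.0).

t_e = 0.707 × 0.75 = 0.5302 in.
R_nwl = 0.6 × 80 × 0.5302 × 15 = 381.8 kip (longitudinal, 2 welds).
R_nwt = 0.6 × 80 × 0.5302 × 5.5 = 140 kip (transverse, base value).
(i) R_nwl + R_nwt = 521.8 kip; (ii) 0.85 R_nwl + 1.5 R_nwt = 534.5 kip.
R_n = max = 534.5 kip [governs: (ii)]; R_n/Ω = 267.2 kip.

R_n/Ω ≈ 267 kip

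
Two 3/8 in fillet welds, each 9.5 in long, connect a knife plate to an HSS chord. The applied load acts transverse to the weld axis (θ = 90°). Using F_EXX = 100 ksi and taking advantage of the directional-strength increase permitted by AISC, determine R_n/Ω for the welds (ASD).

R_n/Ω ≈ 227 kips

t_e = 0.707 × 0.375 = 0.2651 in; A_we = 0.2651 × 19 = 5.037 in².
Directional factor: 1.0 + 0.5 sin^1.5(90°) = 1.5.
F_nw = 0.6 × 100 × 1.5 = 90 ksi.
R_n/Ω = (90 × 5.037) / 2.0 = 226.7 kips.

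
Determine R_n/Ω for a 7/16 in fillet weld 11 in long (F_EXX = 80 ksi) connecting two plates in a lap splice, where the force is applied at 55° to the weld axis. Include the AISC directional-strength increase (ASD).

t_e = 0.707 × 0.4375 = 0.3093 in; A_we = 0.3093 × 11 = 3.402 in².
Directional factor: 1.0 + 0.5 sin^1.5(55°) = 1.371.
F_nw = 0.6 × 80 × 1.371 = 65.79 ksi.
R_n/Ω = (65.79 × 3.402) / 2.0 = 111.9 kips.

R_n/Ω ≈ 112 kips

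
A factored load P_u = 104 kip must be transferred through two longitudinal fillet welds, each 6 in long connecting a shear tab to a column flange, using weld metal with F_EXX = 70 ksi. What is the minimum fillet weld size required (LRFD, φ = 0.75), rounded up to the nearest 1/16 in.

Total weld length L = 12 in.
Required throat t_e = P_u / (φ × 0.6 F_EXX × L) = 104 / (0.75 × 0.6 × 70 × 12) = 0.2751 in.
Required leg w = t_e / 0.707 = 0.3892 in → use 7/16 in.

w = 7/16 in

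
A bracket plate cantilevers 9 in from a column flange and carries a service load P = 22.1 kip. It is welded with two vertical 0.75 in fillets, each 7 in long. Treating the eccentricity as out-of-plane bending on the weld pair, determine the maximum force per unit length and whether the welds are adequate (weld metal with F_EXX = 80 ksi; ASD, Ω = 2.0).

L_w = 2 × 7 = 14 in; section modulus (unit throat) S = 2 × L²/6 = 16.33 in².
Direct shear f_v = P/L_w = 22.1/14 = 1.579 kip/in.
Moment M = P × e = 22.1 × 9 = 198.9 kip·in; bending f_b = M/S = 12.18 kip/in.
f_max = √(f_v² + f_b²) = √(1.579² + 12.18²) = 12.28 kip/in.
r_n/Ω = (1/2.0) × 0.6 × 80 × (0.707 × 0.75) = 12.73 kip/in → adequate.

f_max ≈ 12.3 kip/in; adequate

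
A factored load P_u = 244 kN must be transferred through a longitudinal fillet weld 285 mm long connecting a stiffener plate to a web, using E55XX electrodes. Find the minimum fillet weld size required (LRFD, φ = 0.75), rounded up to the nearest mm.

w = 5 mm

E55XX → F_EXX = 550 MPa.
Total weld length L = 285 mm.
Required throat t_e = P_u / (φ × 0.6 F_EXX × L) = 244 / (0.75 × 0.6 × 550 × 285 × 10⁻³) = 3.459 mm.
Required leg w = t_e / 0.707 = 4.893 mm → use 5 mm.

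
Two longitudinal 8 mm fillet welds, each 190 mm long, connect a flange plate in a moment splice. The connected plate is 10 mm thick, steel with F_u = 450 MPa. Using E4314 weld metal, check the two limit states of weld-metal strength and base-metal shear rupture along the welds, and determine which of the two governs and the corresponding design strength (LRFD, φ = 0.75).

E43XX → F_EXX = 430 MPa.
t_e = 0.707 × 8 = 5.656 mm; L = 380 mm.
Weld metal: φR_n = 0.75 × 0.6 × 430 × 5.656 × 380 × 10⁻³ = 415.9 kN.
Base metal (shear rupture): φR_n = 0.75 × 0.6 × 450 × 10 × 380 × 10⁻³ = 769.5 kN.
Governing: weld metal.

φR_n ≈ 416 kN (weld metal governs)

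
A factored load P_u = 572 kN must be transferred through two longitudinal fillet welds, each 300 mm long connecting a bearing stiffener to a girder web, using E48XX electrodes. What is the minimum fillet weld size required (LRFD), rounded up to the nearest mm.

E48XX → F_EXX = 480 MPa.
Total weld length L = 600 mm.
Required throat t_e = P_u / (φ × 0.6 F_EXX × L) = 572 / (0.75 × 0.6 × 480 × 600 × 10⁻³) = 4.414 mm.
Required leg w = t_e / 0.707 = 6.243 mm → use 7 mm.

w = 7 mm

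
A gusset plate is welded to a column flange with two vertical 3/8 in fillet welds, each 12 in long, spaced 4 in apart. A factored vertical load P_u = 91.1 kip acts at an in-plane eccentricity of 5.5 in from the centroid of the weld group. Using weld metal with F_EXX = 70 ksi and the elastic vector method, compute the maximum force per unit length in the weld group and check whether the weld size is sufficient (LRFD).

Total weld length L_w = 24 in. Treat welds as unit-width lines.
Polar moment about centroid: J = 2[d³/12 + d(b/2)²] = 2[12³/12 + 12×2²] = 384 in³.
Direct shear f_v = P/L_w = 91.1 / 24 = 3.796 kip/in (vertical).
Torsion M = P·e = 91.1 × 5.5 = 501.05 kip·in.
Critical point at (x, y) = (2, 6) from centroid. f_tx = M·y/J = 7.829 kip/in; f_ty = M·x/J = 2.61 kip/in.
Resultant f_max = √[f_tx² + (f_v + f_ty)²] = √[7.829² + (3.796 + 2.61)²] = 10.12 kip/in.
Capacity per unit length: φr_n = 0.75 × 0.6 × 70 × (0.707 × 0.375) = 8.351 kip/in.
10.12 > 8.351 → NOT adequate.

f_max ≈ 10.1 kip/in; NOT adequate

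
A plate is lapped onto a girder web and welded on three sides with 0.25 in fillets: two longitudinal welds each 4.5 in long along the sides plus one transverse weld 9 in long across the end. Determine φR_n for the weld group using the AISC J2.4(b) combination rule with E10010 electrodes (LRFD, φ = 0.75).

φR_n ≈ 168 kips

E100XX → F_EXX = 100 ksi.
t_e = 0.707 × 0.25 = 0.1767 in.
R_nwl = 0.6 × 100 × 0.1767 × 9 = 95.44 kips (longitudinal, 2 welds).
R_nwt = 0.6 × 100 × 0.1767 × 9 = 95.44 kips (transverse, base value).
(i) R_nwl + R_nwt = 190.9 kips; (ii) 0.85 R_nwl + 1.5 R_nwt = 224.3 kips.
R_n = max = 224.3 kips [governs: (ii)]; φR_n = 168.2 kips.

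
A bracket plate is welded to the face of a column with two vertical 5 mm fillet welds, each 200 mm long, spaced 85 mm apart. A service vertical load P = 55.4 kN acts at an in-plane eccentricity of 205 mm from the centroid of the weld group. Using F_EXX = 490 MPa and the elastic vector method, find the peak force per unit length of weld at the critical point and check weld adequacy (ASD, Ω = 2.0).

Total weld length L_w = 400 mm. Treat welds as unit-width lines.
Polar moment about centroid: J = 2[d³/12 + d(b/2)²] = 2[200³/12 + 200×42.5²] = 2056000 mm³.
Direct shear f_v = P/L_w = 55.4×10³ / 400 = 138.5 N/mm (vertical).
Torsion M = P·e = 55.4×10³ × 205 = 11357000 N·mm.
Critical point at (x, y) = (42.5, 100) from centroid. f_tx = M·y/J = 552.4 N/mm; f_ty = M·x/J = 234.8 N/mm.
Resultant f_max = √[f_tx² + (f_v + f_ty)²] = √[552.4² + (138.5 + 234.8)²] = 666.7 N/mm.
Capacity per unit length: r_n/Ω = (1/2.0) × 0.6 × 490 × (0.707 × 5) = 519.6 N/mm.
666.7 > 519.6 → NOT adequate.

f_max ≈ 667 N/mm; NOT adequate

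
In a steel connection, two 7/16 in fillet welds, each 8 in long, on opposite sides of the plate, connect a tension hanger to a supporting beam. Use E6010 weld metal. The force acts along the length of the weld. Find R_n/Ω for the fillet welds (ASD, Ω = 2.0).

R_n/Ω ≈ 89.1 kip

E60XX → F_EXX = 60 ksi.
Effective throat t_e = 0.707 × 0.4375 = 0.3093 in.
Total length L = 16 in; A_we = 0.3093 × 16 = 4.949 in².
F_nw = 0.6 F_EXX = 0.6 × 60 = 36 ksi.
R_n = 36 × 4.949 = 178.2 kip; R_n/Ω = 178.2/2.0 = 89.08 kip.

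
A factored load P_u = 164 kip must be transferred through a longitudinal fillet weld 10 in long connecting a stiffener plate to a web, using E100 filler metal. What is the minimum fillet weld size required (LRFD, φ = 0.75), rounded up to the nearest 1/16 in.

E100XX → F_EXX = 100 ksi.
Total weld length L = 10 in.
Required throat t_e = P_u / (φ × 0.6 F_EXX × L) = 164 / (0.75 × 0.6 × 100 × 10) = 0.3644 in.
Required leg w = t_e / 0.707 = 0.5155 in → use 9/16 in.

w = 9/16 in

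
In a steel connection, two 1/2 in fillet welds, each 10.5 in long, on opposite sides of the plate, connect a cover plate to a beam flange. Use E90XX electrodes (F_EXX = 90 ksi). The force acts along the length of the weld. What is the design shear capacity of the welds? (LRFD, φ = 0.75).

Effective throat t_e = 0.707 × 0.5 = 0.3535 in.
Total length L = 21 in; A_we = 0.3535 × 21 = 7.423 in².
F_nw = 0.6 F_EXX = 0.6 × 90 = 54 ksi.
φR_n = 0.75 × 54 × 7.423 = 300.7 kips.

φR_n ≈ 301 kips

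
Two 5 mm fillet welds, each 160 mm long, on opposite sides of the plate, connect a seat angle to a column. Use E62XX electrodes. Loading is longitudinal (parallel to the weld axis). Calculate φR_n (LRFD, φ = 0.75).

E62XX → F_EXX = 620 MPa.
Effective throat t_e = 0.707 × 5 = 3.535 mm.
Total length L = 320 mm; A_we = 3.535 × 320 = 1131 mm².
F_nw = 0.6 F_EXX = 0.6 × 620 = 372 MPa.
φR_n = 0.75 × 372 × 1131 × 10⁻³ = 315.6 kN.

φR_n ≈ 316 kN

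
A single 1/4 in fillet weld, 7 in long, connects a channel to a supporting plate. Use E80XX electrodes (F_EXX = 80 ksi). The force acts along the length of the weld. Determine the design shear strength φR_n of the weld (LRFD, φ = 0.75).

Effective throat t_e = 0.707 × 0.25 = 0.1767 in.
Total length L = 7 in; A_we = 0.1767 × 7 = 1.237 in².
F_nw = 0.6 F_EXX = 0.6 × 80 = 48 ksi.
φR_n = 0.75 × 48 × 1.237 = 44.54 kips.

φR_n ≈ 44.5 kips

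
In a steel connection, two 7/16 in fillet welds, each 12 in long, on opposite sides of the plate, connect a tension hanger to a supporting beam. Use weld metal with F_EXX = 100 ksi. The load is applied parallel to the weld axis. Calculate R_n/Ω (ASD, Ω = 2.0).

R_n/Ω ≈ 223 kips

Effective throat t_e = 0.707 × 0.4375 = 0.3093 in.
Total length L = 24 in; A_we = 0.3093 × 24 = 7.423 in².
F_nw = 0.6 F_EXX = 0.6 × 100 = 60 ksi.
R_n = 60 × 7.423 = 445.4 kips; R_n/Ω = 445.4/2.0 = 222.7 kips.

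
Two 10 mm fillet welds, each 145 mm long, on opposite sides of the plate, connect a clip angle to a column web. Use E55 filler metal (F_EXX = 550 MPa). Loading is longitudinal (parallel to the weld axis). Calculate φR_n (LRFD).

φR_n ≈ 507 kN

Effective throat t_e = 0.707 × 10 = 7.07 mm.
Total length L = 290 mm; A_we = 7.07 × 290 = 2050 mm².
F_nw = 0.6 F_EXX = 0.6 × 550 = 330 MPa.
φR_n = 0.75 × 330 × 2050 × 10⁻³ = 507.4 kN.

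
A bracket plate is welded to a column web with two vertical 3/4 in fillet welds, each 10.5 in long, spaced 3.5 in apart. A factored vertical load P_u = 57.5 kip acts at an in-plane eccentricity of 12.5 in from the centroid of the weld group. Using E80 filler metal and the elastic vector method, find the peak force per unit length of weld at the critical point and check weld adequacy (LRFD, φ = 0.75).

f_max ≈ 16.5 kip/in; adequate

E80XX → F_EXX = 80 ksi.
Total weld length L_w = 21 in. Treat welds as unit-width lines.
Polar moment about centroid: J = 2[d³/12 + d(b/2)²] = 2[10.5³/12 + 10.5×1.75²] = 257.2 in³.
Direct shear f_v = P/L_w = 57.5 / 21 = 2.738 kip/in (vertical).
Torsion M = P·e = 57.5 × 12.5 = 718.75 kip·in.
Critical point at (x, y) = (1.75, 5.25) from centroid. f_tx = M·y/J = 14.67 kip/in; f_ty = M·x/J = 4.889 kip/in.
Resultant f_max = √[f_tx² + (f_v + f_ty)²] = √[14.67² + (2.738 + 4.889)²] = 16.53 kip/in.
Capacity per unit length: φr_n = 0.75 × 0.6 × 80 × (0.707 × 0.75) = 19.09 kip/in.
16.53 ≤ 19.09 → adequate.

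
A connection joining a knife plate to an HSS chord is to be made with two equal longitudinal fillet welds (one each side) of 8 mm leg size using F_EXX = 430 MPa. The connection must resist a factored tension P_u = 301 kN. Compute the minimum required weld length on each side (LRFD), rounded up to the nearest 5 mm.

L = 140 mm on each side

Throat t_e = 0.707 × 8 = 5.656 mm.
φr_n = 0.75 × 0.6 × 430 × 5.656 × 10⁻³ = 1.094 kN/mm.
L_req = P_u / φr_n = 301 / 1.094 = 275 mm total.
Per side: 275 / 2 = 137.5 mm.
Round up → use L = 140 mm on each side.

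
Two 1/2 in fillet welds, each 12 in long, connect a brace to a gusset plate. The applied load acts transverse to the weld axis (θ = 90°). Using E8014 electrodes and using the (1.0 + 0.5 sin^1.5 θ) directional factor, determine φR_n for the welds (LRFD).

φR_n ≈ 458 kip

E80XX → F_EXX = 80 ksi.
t_e = 0.707 × 0.5 = 0.3535 in; A_we = 0.3535 × 24 = 8.484 in².
Directional factor: 1.0 + 0.5 sin^1.5(90°) = 1.5.
F_nw = 0.6 × 80 × 1.5 = 72 ksi.
φR_n = 0.75 × 72 × 8.484 = 458.1 kip.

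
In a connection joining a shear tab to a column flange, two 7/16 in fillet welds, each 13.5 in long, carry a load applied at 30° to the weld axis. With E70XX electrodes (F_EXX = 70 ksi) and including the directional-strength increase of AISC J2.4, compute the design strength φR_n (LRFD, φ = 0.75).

t_e = 0.707 × 0.4375 = 0.3093 in; A_we = 0.3093 × 27 = 8.351 in².
Directional factor: 1.0 + 0.5 sin^1.5(30°) = 1.177.
F_nw = 0.6 × 70 × 1.177 = 49.42 ksi.
φR_n = 0.75 × 49.42 × 8.351 = 309.6 kip.

φR_n ≈ 310 kip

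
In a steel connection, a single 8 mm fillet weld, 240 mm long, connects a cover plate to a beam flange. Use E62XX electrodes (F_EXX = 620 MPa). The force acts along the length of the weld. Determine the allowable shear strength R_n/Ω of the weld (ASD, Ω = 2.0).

R_n/Ω ≈ 252 kN

Effective throat t_e = 0.707 × 8 = 5.656 mm.
Total length L = 240 mm; A_we = 5.656 × 240 = 1357 mm².
F_nw = 0.6 F_EXX = 0.6 × 620 = 372 MPa.
R_n = 372 × 1357 × 10⁻³ = 505 kN; R_n/Ω = 505/2.0 = 252.5 kN.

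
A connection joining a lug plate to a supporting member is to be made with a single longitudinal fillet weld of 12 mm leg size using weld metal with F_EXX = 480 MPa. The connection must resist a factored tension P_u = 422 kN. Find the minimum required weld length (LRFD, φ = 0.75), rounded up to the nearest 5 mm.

L = 235 mm

Throat t_e = 0.707 × 12 = 8.484 mm.
φr_n = 0.75 × 0.6 × 480 × 8.484 × 10⁻³ = 1.833 kN/mm.
L_req = P_u / φr_n = 422 / 1.833 = 230.3 mm total.
Round up → use L = 235 mm.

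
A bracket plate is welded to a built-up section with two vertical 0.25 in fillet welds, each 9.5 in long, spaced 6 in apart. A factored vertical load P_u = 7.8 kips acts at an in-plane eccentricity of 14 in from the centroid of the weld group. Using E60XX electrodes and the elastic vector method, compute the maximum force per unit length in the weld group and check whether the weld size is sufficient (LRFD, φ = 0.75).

f_max ≈ 2.2 kip/in; adequate

E60XX → F_EXX = 60 ksi.
Total weld length L_w = 19 in. Treat welds as unit-width lines.
Polar moment about centroid: J = 2[d³/12 + d(b/2)²] = 2[9.5³/12 + 9.5×3²] = 313.9 in³.
Direct shear f_v = P/L_w = 7.8 / 19 = 0.4105 kip/in (vertical).
Torsion M = P·e = 7.8 × 14 = 109.2 kip·in.
Critical point at (x, y) = (3, 4.75) from centroid. f_tx = M·y/J = 1.652 kip/in; f_ty = M·x/J = 1.044 kip/in.
Resultant f_max = √[f_tx² + (f_v + f_ty)²] = √[1.652² + (0.4105 + 1.044)²] = 2.201 kip/in.
Capacity per unit length: φr_n = 0.75 × 0.6 × 60 × (0.707 × 0.25) = 4.772 kip/in.
2.201 ≤ 4.772 → adequate.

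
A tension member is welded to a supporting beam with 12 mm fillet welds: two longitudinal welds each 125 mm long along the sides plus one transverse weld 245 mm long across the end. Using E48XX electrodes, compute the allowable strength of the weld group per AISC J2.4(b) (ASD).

R_n/Ω ≈ 709 kN

E48XX → F_EXX = 480 MPa.
t_e = 0.707 × 12 = 8.484 mm.
R_nwl = 0.6 × 480 × 8.484 × 250 × 10⁻³ = 610.8 kN (longitudinal, 2 welds).
R_nwt = 0.6 × 480 × 8.484 × 245 × 10⁻³ = 598.6 kN (transverse, base value).
(i) R_nwl + R_nwt = 1209 kN; (ii) 0.85 R_nwl + 1.5 R_nwt = 1417 kN.
R_n = max = 1417 kN [governs: (ii)]; R_n/Ω = 708.6 kN.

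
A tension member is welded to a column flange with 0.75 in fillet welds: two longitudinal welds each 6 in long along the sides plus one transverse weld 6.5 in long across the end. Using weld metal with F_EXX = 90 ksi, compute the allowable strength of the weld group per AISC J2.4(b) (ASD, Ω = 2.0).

R_n/Ω ≈ 286 kip

t_e = 0.707 × 0.75 = 0.5302 in.
R_nwl = 0.6 × 90 × 0.5302 × 12 = 343.6 kip (longitudinal, 2 welds).
R_nwt = 0.6 × 90 × 0.5302 × 6.5 = 186.1 kip (transverse, base value).
(i) R_nwl + R_nwt = 529.7 kip; (ii) 0.85 R_nwl + 1.5 R_nwt = 571.2 kip.
R_n = max = 571.2 kip [governs: (ii)]; R_n/Ω = 285.6 kip.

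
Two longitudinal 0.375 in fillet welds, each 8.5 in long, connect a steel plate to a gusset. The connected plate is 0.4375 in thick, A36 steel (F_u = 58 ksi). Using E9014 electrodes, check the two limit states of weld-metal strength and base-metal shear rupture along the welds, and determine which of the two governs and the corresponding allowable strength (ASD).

E90XX → F_EXX = 90 ksi.
t_e = 0.707 × 0.375 = 0.2651 in; L = 17 in.
Weld metal: R_n/Ω = (1/2.0) × 0.6 × 90 × 0.2651 × 17 = 121.7 kip.
Base metal (shear rupture): R_n/Ω = (1/2.0) × 0.6 × 58 × 0.4375 × 17 = 129.4 kip.
Governing: weld metal.

R_n/Ω ≈ 122 kip (weld metal governs)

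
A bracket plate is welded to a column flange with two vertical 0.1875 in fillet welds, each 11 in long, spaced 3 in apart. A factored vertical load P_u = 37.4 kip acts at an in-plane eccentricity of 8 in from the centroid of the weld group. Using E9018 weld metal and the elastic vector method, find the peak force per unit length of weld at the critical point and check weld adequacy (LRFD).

E90XX → F_EXX = 90 ksi.
Total weld length L_w = 22 in. Treat welds as unit-width lines.
Polar moment about centroid: J = 2[d³/12 + d(b/2)²] = 2[11³/12 + 11×1.5²] = 271.3 in³.
Direct shear f_v = P/L_w = 37.4 / 22 = 1.7 kip/in (vertical).
Torsion M = P·e = 37.4 × 8 = 299.2 kip·in.
Critical point at (x, y) = (1.5, 5.5) from centroid. f_tx = M·y/J = 6.065 kip/in; f_ty = M·x/J = 1.654 kip/in.
Resultant f_max = √[f_tx² + (f_v + f_ty)²] = √[6.065² + (1.7 + 1.654)²] = 6.931 kip/in.
Capacity per unit length: φr_n = 0.75 × 0.6 × 90 × (0.707 × 0.1875) = 5.369 kip/in.
6.931 > 5.369 → NOT adequate.

f_max ≈ 6.93 kip/in; NOT adequate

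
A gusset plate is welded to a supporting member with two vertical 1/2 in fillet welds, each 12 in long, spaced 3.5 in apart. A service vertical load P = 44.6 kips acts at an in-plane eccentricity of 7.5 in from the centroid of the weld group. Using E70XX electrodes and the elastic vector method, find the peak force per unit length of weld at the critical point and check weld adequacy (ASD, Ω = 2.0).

E70XX → F_EXX = 70 ksi.
Total weld length L_w = 24 in. Treat welds as unit-width lines.
Polar moment about centroid: J = 2[d³/12 + d(b/2)²] = 2[12³/12 + 12×1.75²] = 361.5 in³.
Direct shear f_v = P/L_w = 44.6 / 24 = 1.858 kip/in (vertical).
Torsion M = P·e = 44.6 × 7.5 = 334.5 kip·in.
Critical point at (x, y) = (1.75, 6) from centroid. f_tx = M·y/J = 5.552 kip/in; f_ty = M·x/J = 1.619 kip/in.
Resultant f_max = √[f_tx² + (f_v + f_ty)²] = √[5.552² + (1.858 + 1.619)²] = 6.551 kip/in.
Capacity per unit length: r_n/Ω = (1/2.0) × 0.6 × 70 × (0.707 × 0.5) = 7.423 kip/in.
6.551 ≤ 7.423 → adequate.

f_max ≈ 6.55 kip/in; adequate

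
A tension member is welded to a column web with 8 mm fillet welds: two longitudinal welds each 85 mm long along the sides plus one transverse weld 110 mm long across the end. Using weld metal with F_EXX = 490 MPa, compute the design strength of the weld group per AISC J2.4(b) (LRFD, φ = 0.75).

φR_n ≈ 386 kN

t_e = 0.707 × 8 = 5.656 mm.
R_nwl = 0.6 × 490 × 5.656 × 170 × 10⁻³ = 282.7 kN (longitudinal, 2 welds).
R_nwt = 0.6 × 490 × 5.656 × 110 × 10⁻³ = 182.9 kN (transverse, base value).
(i) R_nwl + R_nwt = 465.6 kN; (ii) 0.85 R_nwl + 1.5 R_nwt = 514.7 kN.
R_n = max = 514.7 kN [governs: (ii)]; φR_n = 386 kN.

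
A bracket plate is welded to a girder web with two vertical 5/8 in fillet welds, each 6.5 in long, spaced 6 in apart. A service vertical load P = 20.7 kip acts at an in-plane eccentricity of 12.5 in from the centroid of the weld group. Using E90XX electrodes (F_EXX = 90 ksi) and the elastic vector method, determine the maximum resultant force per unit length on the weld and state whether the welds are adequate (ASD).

f_max ≈ 8.19 kip/in; adequate

Total weld length L_w = 13 in. Treat welds as unit-width lines.
Polar moment about centroid: J = 2[d³/12 + d(b/2)²] = 2[6.5³/12 + 6.5×3²] = 162.8 in³.
Direct shear f_v = P/L_w = 20.7 / 13 = 1.592 kip/in (vertical).
Torsion M = P·e = 20.7 × 12.5 = 258.75 kip·in.
Critical point at (x, y) = (3, 3.25) from centroid. f_tx = M·y/J = 5.166 kip/in; f_ty = M·x/J = 4.769 kip/in.
Resultant f_max = √[f_tx² + (f_v + f_ty)²] = √[5.166² + (1.592 + 4.769)²] = 8.195 kip/in.
Capacity per unit length: r_n/Ω = (1/2.0) × 0.6 × 90 × (0.707 × 0.625) = 11.93 kip/in.
8.195 ≤ 11.93 → adequate.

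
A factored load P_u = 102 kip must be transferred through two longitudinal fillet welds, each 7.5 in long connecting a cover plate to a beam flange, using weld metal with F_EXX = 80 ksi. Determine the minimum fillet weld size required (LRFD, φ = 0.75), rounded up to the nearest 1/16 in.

Total weld length L = 15 in.
Required throat t_e = P_u / (φ × 0.6 F_EXX × L) = 102 / (0.75 × 0.6 × 80 × 15) = 0.1889 in.
Required leg w = t_e / 0.707 = 0.2672 in → use 5/16 in.

w = 5/16 in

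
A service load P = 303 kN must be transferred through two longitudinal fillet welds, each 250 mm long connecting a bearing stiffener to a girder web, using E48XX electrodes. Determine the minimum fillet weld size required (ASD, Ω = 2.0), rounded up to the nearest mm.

E48XX → F_EXX = 480 MPa.
Total weld length L = 500 mm.
Required throat t_e = P × Ω / (0.6 F_EXX × L) = 303 × 2.0 / (0.6 × 480 × 500 × 10⁻³) = 4.208 mm.
Required leg w = t_e / 0.707 = 5.952 mm → use 6 mm.

w = 6 mm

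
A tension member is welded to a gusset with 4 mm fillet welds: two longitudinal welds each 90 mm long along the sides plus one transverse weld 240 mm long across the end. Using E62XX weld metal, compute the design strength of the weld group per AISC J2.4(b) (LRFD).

φR_n ≈ 405 kN

E62XX → F_EXX = 620 MPa.
t_e = 0.707 × 4 = 2.828 mm.
R_nwl = 0.6 × 620 × 2.828 × 180 × 10⁻³ = 189.4 kN (longitudinal, 2 welds).
R_nwt = 0.6 × 620 × 2.828 × 240 × 10⁻³ = 252.5 kN (transverse, base value).
(i) R_nwl + R_nwt = 441.8 kN; (ii) 0.85 R_nwl + 1.5 R_nwt = 539.7 kN.
R_n = max = 539.7 kN [governs: (ii)]; φR_n = 404.8 kN.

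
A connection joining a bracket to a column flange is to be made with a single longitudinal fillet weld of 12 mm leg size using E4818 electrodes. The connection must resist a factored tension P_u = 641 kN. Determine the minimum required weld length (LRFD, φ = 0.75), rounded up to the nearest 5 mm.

L = 350 mm

E48XX → F_EXX = 480 MPa.
Throat t_e = 0.707 × 12 = 8.484 mm.
φr_n = 0.75 × 0.6 × 480 × 8.484 × 10⁻³ = 1.833 kN/mm.
L_req = P_u / φr_n = 641 / 1.833 = 349.8 mm total.
Round up → use L = 350 mm.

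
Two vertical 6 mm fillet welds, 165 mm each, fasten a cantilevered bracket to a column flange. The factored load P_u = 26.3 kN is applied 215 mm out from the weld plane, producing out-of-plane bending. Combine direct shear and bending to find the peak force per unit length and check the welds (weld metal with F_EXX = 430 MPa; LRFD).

f_max ≈ 628 N/mm; adequate

L_w = 2 × 165 = 330 mm; section modulus (unit throat) S = 2 × L²/6 = 9075 mm².
Direct shear f_v = P/L_w = 26.3×10³/330 = 79.7 N/mm.
Moment M = P × e = 26.3×10³ × 215 = 5654500 N·mm; bending f_b = M/S = 623.1 N/mm.
f_max = √(f_v² + f_b²) = √(79.7² + 623.1²) = 628.2 N/mm.
φr_n = 0.75 × 0.6 × 430 × (0.707 × 6) = 820.8 N/mm → adequate.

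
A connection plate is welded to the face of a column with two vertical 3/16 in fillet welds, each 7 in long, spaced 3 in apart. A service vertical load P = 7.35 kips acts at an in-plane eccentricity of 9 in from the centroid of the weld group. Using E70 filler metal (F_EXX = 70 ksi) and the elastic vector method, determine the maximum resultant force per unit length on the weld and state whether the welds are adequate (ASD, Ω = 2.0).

Total weld length L_w = 14 in. Treat welds as unit-width lines.
Polar moment about centroid: J = 2[d³/12 + d(b/2)²] = 2[7³/12 + 7×1.5²] = 88.67 in³.
Direct shear f_v = P/L_w = 7.35 / 14 = 0.525 kip/in (vertical).
Torsion M = P·e = 7.35 × 9 = 66.15 kip·in.
Critical point at (x, y) = (1.5, 3.5) from centroid. f_tx = M·y/J = 2.611 kip/in; f_ty = M·x/J = 1.119 kip/in.
Resultant f_max = √[f_tx² + (f_v + f_ty)²] = √[2.611² + (0.525 + 1.119)²] = 3.086 kip/in.
Capacity per unit length: r_n/Ω = (1/2.0) × 0.6 × 70 × (0.707 × 0.1875) = 2.784 kip/in.
3.086 > 2.784 → NOT adequate.

f_max ≈ 3.09 kip/in; NOT adequate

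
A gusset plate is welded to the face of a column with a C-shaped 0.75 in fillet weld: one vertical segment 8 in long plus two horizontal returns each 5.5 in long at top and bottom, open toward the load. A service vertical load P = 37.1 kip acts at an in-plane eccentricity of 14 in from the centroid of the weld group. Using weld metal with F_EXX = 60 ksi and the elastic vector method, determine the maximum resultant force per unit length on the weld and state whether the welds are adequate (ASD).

f_max ≈ 11.8 kip/in; NOT adequate

Total weld length L_w = 19 in. Treat welds as unit-width lines.
Centroid: x̄ = 2×5.5×2.75 / 19 = 1.592 in from the vertical weld.
Polar moment about centroid: J = I_x + I_y = [8³/12 + 2×5.5×4²] + [8×1.592² + 2(5.5³/12 + 5.5×1.158²)] = 281.4 in³.
Direct shear f_v = P/L_w = 37.1 / 19 = 1.953 kip/in (vertical).
Torsion M = P·e = 37.1 × 14 = 519.4 kip·in.
Critical point at (x, y) = (3.908, 4) from centroid. f_tx = M·y/J = 7.383 kip/in; f_ty = M·x/J = 7.213 kip/in.
Resultant f_max = √[f_tx² + (f_v + f_ty)²] = √[7.383² + (1.953 + 7.213)²] = 11.77 kip/in.
Capacity per unit length: r_n/Ω = (1/2.0) × 0.6 × 60 × (0.707 × 0.75) = 9.544 kip/in.
11.77 > 9.544 → NOT adequate.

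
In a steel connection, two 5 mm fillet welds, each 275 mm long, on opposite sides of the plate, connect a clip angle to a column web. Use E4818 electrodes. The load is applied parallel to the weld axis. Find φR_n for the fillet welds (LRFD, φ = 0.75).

φR_n ≈ 420 kN

E48XX → F_EXX = 480 MPa.
Effective throat t_e = 0.707 × 5 = 3.535 mm.
Total length L = 550 mm; A_we = 3.535 × 550 = 1944 mm².
F_nw = 0.6 F_EXX = 0.6 × 480 = 288 MPa.
φR_n = 0.75 × 288 × 1944 × 10⁻³ = 420 kN.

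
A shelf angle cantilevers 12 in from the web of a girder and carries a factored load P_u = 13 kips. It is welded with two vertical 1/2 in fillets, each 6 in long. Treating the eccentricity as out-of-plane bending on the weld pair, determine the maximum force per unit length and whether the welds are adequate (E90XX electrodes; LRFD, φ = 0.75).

E90XX → F_EXX = 90 ksi.
L_w = 2 × 6 = 12 in; section modulus (unit throat) S = 2 × L²/6 = 12 in².
Direct shear f_v = P/L_w = 13/12 = 1.083 kip/in.
Moment M = P × e = 13 × 12 = 156 kip·in; bending f_b = M/S = 13 kip/in.
f_max = √(f_v² + f_b²) = √(1.083² + 13²) = 13.05 kip/in.
φr_n = 0.75 × 0.6 × 90 × (0.707 × 0.5) = 14.32 kip/in → adequate.

f_max ≈ 13 kip/in; adequate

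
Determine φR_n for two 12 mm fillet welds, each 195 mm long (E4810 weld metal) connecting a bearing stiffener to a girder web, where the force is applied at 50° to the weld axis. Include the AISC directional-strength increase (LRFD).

E48XX → F_EXX = 480 MPa.
t_e = 0.707 × 12 = 8.484 mm; A_we = 8.484 × 390 = 3309 mm².
Directional factor: 1.0 + 0.5 sin^1.5(50°) = 1.335.
F_nw = 0.6 × 480 × 1.335 = 384.5 MPa.
φR_n = 0.75 × 384.5 × 3309 × 10⁻³ = 954.3 kN.

φR_n ≈ 954 kN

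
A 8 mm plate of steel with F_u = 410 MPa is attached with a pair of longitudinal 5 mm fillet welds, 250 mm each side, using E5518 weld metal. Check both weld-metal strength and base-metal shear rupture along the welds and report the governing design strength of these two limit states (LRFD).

E55XX → F_EXX = 550 MPa.
t_e = 0.707 × 5 = 3.535 mm; L = 500 mm.
Weld metal: φR_n = 0.75 × 0.6 × 550 × 3.535 × 500 × 10⁻³ = 437.5 kN.
Base metal (shear rupture): φR_n = 0.75 × 0.6 × 410 × 8 × 500 × 10⁻³ = 738 kN.
Governing: weld metal.

φR_n ≈ 437 kN (weld metal governs)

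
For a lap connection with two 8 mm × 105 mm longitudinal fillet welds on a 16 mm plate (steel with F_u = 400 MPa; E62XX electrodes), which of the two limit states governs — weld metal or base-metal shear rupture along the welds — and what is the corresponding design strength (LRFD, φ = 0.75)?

φR_n ≈ 331 kN (weld metal governs)

E62XX → F_EXX = 620 MPa.
t_e = 0.707 × 8 = 5.656 mm; L = 210 mm.
Weld metal: φR_n = 0.75 × 0.6 × 620 × 5.656 × 210 × 10⁻³ = 331.4 kN.
Base metal (shear rupture): φR_n = 0.75 × 0.6 × 400 × 16 × 210 × 10⁻³ = 604.8 kN.
Governing: weld metal.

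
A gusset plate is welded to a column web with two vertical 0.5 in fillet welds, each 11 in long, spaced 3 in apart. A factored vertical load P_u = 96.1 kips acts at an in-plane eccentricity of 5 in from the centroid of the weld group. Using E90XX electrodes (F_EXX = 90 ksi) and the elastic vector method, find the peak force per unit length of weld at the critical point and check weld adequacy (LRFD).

f_max ≈ 12 kip/in; adequate

Total weld length L_w = 22 in. Treat welds as unit-width lines.
Polar moment about centroid: J = 2[d³/12 + d(b/2)²] = 2[11³/12 + 11×1.5²] = 271.3 in³.
Direct shear f_v = P/L_w = 96.1 / 22 = 4.368 kip/in (vertical).
Torsion M = P·e = 96.1 × 5 = 480.5 kip·in.
Critical point at (x, y) = (1.5, 5.5) from centroid. f_tx = M·y/J = 9.74 kip/in; f_ty = M·x/J = 2.656 kip/in.
Resultant f_max = √[f_tx² + (f_v + f_ty)²] = √[9.74² + (4.368 + 2.656)²] = 12.01 kip/in.
Capacity per unit length: φr_n = 0.75 × 0.6 × 90 × (0.707 × 0.5) = 14.32 kip/in.
12.01 ≤ 14.32 → adequate.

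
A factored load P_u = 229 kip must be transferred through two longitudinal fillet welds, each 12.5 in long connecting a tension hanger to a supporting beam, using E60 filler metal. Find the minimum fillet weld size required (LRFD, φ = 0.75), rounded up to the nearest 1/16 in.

w = 1/2 in

E60XX → F_EXX = 60 ksi.
Total weld length L = 25 in.
Required throat t_e = P_u / (φ × 0.6 F_EXX × L) = 229 / (0.75 × 0.6 × 60 × 25) = 0.3393 in.
Required leg w = t_e / 0.707 = 0.4799 in → use 1/2 in.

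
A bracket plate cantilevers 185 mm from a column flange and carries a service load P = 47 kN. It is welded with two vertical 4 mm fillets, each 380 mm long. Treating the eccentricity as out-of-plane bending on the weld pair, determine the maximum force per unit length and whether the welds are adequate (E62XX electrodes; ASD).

E62XX → F_EXX = 620 MPa.
L_w = 2 × 380 = 760 mm; section modulus (unit throat) S = 2 × L²/6 = 48130 mm².
Direct shear f_v = P/L_w = 47×10³/760 = 61.84 N/mm.
Moment M = P × e = 47×10³ × 185 = 8695000 N·mm; bending f_b = M/S = 180.6 N/mm.
f_max = √(f_v² + f_b²) = √(61.84² + 180.6²) = 190.9 N/mm.
r_n/Ω = (1/2.0) × 0.6 × 620 × (0.707 × 4) = 526 N/mm → adequate.

f_max ≈ 191 N/mm; adequate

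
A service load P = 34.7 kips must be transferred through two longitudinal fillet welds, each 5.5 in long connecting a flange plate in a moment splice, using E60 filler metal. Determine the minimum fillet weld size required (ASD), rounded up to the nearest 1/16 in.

E60XX → F_EXX = 60 ksi.
Total weld length L = 11 in.
Required throat t_e = P × Ω / (0.6 F_EXX × L) = 34.7 × 2.0 / (0.6 × 60 × 11) = 0.1753 in.
Required leg w = t_e / 0.707 = 0.2479 in → use 1/4 in.

w = 1/4 in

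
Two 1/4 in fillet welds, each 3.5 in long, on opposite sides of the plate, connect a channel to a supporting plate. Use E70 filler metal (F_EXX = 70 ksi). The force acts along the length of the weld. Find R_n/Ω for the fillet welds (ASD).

Effective throat t_e = 0.707 × 0.25 = 0.1767 in.
Total length L = 7 in; A_we = 0.1767 × 7 = 1.237 in².
F_nw = 0.6 F_EXX = 0.6 × 70 = 42 ksi.
R_n = 42 × 1.237 = 51.96 kip; R_n/Ω = 51.96/2.0 = 25.98 kip.

R_n/Ω ≈ 26 kip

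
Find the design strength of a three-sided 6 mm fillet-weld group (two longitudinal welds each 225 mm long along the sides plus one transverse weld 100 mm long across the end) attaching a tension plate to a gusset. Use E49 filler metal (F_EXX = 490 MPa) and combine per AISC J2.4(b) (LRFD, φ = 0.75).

t_e = 0.707 × 6 = 4.242 mm.
R_nwl = 0.6 × 490 × 4.242 × 450 × 10⁻³ = 561.2 kN (longitudinal, 2 welds).
R_nwt = 0.6 × 490 × 4.242 × 100 × 10⁻³ = 124.7 kN (transverse, base value).
(i) R_nwl + R_nwt = 685.9 kN; (ii) 0.85 R_nwl + 1.5 R_nwt = 664.1 kN.
R_n = max = 685.9 kN [governs: (i)]; φR_n = 514.4 kN.

φR_n ≈ 514 kN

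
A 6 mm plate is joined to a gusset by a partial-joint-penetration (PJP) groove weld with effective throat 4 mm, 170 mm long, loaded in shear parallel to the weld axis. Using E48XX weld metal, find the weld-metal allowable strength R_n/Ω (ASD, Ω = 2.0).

R_n/Ω ≈ 97.9 kN

E48XX → F_EXX = 480 MPa.
Effective throat (given) t_e = 4 mm.
A_we = 4 × 170 = 680 mm².
F_nw = 0.6 F_EXX = 288 MPa.
R_n/Ω = (288 × 680) / 2.0 × 10⁻³ = 97.92 kN.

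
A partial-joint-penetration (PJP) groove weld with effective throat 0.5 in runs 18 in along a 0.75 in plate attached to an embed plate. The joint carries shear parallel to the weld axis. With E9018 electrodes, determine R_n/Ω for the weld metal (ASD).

R_n/Ω ≈ 243 kip

E90XX → F_EXX = 90 ksi.
Effective throat (given) t_e = 0.5 in.
A_we = 0.5 × 18 = 9 in².
F_nw = 0.6 F_EXX = 54 ksi.
R_n/Ω = (54 × 9) / 2.0 = 243 kip.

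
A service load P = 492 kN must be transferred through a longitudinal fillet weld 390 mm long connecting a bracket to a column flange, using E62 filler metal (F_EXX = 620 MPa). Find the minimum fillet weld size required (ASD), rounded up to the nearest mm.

w = 10 mm

Total weld length L = 390 mm.
Required throat t_e = P × Ω / (0.6 F_EXX × L) = 492 × 2.0 / (0.6 × 620 × 390 × 10⁻³) = 6.782 mm.
Required leg w = t_e / 0.707 = 9.593 mm → use 10 mm.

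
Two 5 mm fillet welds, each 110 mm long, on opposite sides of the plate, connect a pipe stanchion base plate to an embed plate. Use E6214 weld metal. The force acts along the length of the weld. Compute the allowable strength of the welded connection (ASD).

R_n/Ω ≈ 145 kN

E62XX → F_EXX = 620 MPa.
Effective throat t_e = 0.707 × 5 = 3.535 mm.
Total length L = 220 mm; A_we = 3.535 × 220 = 777.7 mm².
F_nw = 0.6 F_EXX = 0.6 × 620 = 372 MPa.
R_n = 372 × 777.7 × 10⁻³ = 289.3 kN; R_n/Ω = 289.3/2.0 = 144.7 kN.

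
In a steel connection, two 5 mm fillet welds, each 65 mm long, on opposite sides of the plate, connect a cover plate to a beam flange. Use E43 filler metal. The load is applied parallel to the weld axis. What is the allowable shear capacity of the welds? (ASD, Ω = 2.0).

E43XX → F_EXX = 430 MPa.
Effective throat t_e = 0.707 × 5 = 3.535 mm.
Total length L = 130 mm; A_we = 3.535 × 130 = 459.5 mm².
F_nw = 0.6 F_EXX = 0.6 × 430 = 258 MPa.
R_n = 258 × 459.5 × 10⁻³ = 118.6 kN; R_n/Ω = 118.6/2.0 = 59.28 kN.

R_n/Ω ≈ 59.3 kN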